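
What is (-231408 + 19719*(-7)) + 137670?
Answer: -231771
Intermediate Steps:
(-231408 + 19719*(-7)) + 137670 = (-231408 - 138033) + 137670 = -369441 + 137670 = -231771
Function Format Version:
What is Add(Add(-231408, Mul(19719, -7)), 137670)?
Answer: -231771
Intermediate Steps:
Add(Add(-231408, Mul(19719, -7)), 137670) = Add(Add(-231408, -138033), 137670) = Add(-369441, 137670) = -231771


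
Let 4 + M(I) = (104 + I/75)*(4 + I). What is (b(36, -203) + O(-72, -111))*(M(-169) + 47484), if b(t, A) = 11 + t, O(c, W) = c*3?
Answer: -25934571/5 ≈ -5.1869e+6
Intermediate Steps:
O(c, W) = 3*c
M(I) = -4 + (4 + I)*(104 + I/75) (M(I) = -4 + (104 + I/75)*(4 + I) = -4 + (4 + I)*(104 + I/75))
(b(36, -203) + O(-72, -111))*(M(-169) + 47484) = ((11 + 36) + 3*(-72))*((412 + (1/75)*(-169)² + (7804/75)*(-169)) + 47484) = (47 - 216)*((412 + (1/75)*28561 - 1318876/75) + 47484) = -169*((412 + 28561/75 - 1318876/75) + 47484) = -169*(-83961/5 + 47484) = -169*153459/5 = -25934571/5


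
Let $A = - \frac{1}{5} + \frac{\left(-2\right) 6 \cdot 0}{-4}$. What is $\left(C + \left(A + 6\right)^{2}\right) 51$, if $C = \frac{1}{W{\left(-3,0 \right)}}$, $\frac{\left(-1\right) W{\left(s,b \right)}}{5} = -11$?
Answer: $\frac{472056}{275} \approx 1716.6$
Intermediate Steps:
$W{\left(s,b \right)} = 55$ ($W{\left(s,b \right)} = \left(-5\right) \left(-11\right) = 55$)
$A = - \frac{1}{5}$ ($A = \left(-1\right) \frac{1}{5} + \left(-12\right) 0 \left(- \frac{1}{4}\right) = - \frac{1}{5} + 0 \left(- \frac{1}{4}\right) = - \frac{1}{5} + 0 = - \frac{1}{5} \approx -0.2$)
$C = \frac{1}{55} \approx 0.018182$
$\left(C + \left(A + 6\right)^{2}\right) 51 = \left(\frac{1}{55} + \left(- \frac{1}{5} + 6\right)^{2}\right) 51 = \left(\frac{1}{55} + \left(\frac{29}{5}\right)^{2}\right) 51 = \left(\frac{1}{55} + \frac{841}{25}\right) 51 = \frac{9256}{275} \cdot 51 = \frac{472056}{275}$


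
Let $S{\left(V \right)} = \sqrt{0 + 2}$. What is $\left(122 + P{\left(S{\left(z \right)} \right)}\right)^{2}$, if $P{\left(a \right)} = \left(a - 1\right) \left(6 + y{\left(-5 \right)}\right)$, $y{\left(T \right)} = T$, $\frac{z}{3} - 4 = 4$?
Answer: $\left(121 + \sqrt{2}\right)^{2} \approx 14985.0$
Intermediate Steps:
$z = 24$ ($z = 12 + 3 \cdot 4 = 12 + 12 = 24$)
$S{\left(V \right)} = \sqrt{2}$
$P{\left(a \right)} = -1 + a$ ($P{\left(a \right)} = \left(a - 1\right) \left(6 - 5\right) = \left(-1 + a\right) 1 = -1 + a$)
$\left(122 + P{\left(S{\left(z \right)} \right)}\right)^{2} = \left(122 - \left(1 - \sqrt{2}\right)\right)^{2} = \left(121 + \sqrt{2}\right)^{2}$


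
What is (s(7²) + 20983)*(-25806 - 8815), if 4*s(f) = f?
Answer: -2907506201/4 ≈ -7.2688e+8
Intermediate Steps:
s(f) = f/4
(s(7²) + 20983)*(-25806 - 8815) = ((¼)*7² + 20983)*(-25806 - 8815) = ((¼)*49 + 20983)*(-34621) = (49/4 + 20983)*(-34621) = (83981/4)*(-34621) = -2907506201/4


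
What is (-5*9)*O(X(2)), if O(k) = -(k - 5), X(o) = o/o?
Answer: -180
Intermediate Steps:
X(o) = 1
O(k) = 5 - k (O(k) = -(-5 + k) = 5 - k)
(-5*9)*O(X(2)) = (-5*9)*(5 - 1*1) = -45*(5 - 1) = -45*4 = -180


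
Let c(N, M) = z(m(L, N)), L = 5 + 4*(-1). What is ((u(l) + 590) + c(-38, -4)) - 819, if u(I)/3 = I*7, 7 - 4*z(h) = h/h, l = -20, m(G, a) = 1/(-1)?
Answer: -1295/2 ≈ -647.50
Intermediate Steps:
L = 1 (L = 5 - 4 = 1)
m(G, a) = -1
z(h) = 3/2 (z(h) = 7/4 - h/(4*h) = 7/4 - ¼*1 = 7/4 - ¼ = 3/2)
u(I) = 21*I (u(I) = 3*(I*7) = 3*(7*I) = 21*I)
c(N, M) = 3/2
((u(l) + 590) + c(-38, -4)) - 819 = ((21*(-20) + 590) + 3/2) - 819 = ((-420 + 590) + 3/2) - 819 = (170 + 3/2) - 819 = 343/2 - 819 = -1295/2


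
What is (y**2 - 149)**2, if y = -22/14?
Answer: 51552400/2401 ≈ 21471.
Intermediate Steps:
y = -11/7 (y = -22*1/14 = -11/7 ≈ -1.5714)
(y**2 - 149)**2 = ((-11/7)**2 - 149)**2 = (121/49 - 149)**2 = (-7180/49)**2 = 51552400/2401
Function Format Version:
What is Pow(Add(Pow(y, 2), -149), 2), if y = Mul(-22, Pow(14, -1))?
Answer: Rational(51552400, 2401) ≈ 21471.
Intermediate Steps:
y = Rational(-11, 7) (y = Mul(-22, Rational(1, 14)) = Rational(-11, 7) ≈ -1.5714)
Pow(Add(Pow(y, 2), -149), 2) = Pow(Add(Pow(Rational(-11, 7), 2), -149), 2) = Pow(Add(Rational(121, 49), -149), 2) = Pow(Rational(-7180, 49), 2) = Rational(51552400, 2401)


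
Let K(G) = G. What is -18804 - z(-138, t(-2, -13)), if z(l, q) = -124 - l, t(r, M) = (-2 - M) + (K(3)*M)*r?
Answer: -18818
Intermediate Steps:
t(r, M) = -2 - M + 3*M*r (t(r, M) = (-2 - M) + (3*M)*r = (-2 - M) + 3*M*r = -2 - M + 3*M*r)
-18804 - z(-138, t(-2, -13)) = -18804 - (-124 - 1*(-138)) = -18804 - (-124 + 138) = -18804 - 1*14 = -18804 - 14 = -18818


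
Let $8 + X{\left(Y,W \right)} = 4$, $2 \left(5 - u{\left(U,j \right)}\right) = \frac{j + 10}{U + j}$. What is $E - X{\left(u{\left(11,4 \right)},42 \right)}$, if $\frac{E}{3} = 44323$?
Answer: $132973$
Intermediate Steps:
$u{\left(U,j \right)} = 5 - \frac{10 + j}{2 \left(U + j\right)}$ ($u{\left(U,j \right)} = 5 - \frac{\left(j + 10\right) \frac{1}{U + j}}{2} = 5 - \frac{\left(10 + j\right) \frac{1}{U + j}}{2} = 5 - \frac{\frac{1}{U + j} \left(10 + j\right)}{2} = 5 - \frac{10 + j}{2 \left(U + j\right)}$)
$X{\left(Y,W \right)} = -4$ ($X{\left(Y,W \right)} = -8 + 4 = -4$)
$E = 132969$ ($E = 3 \cdot 44323 = 132969$)
$E - X{\left(u{\left(11,4 \right)},42 \right)} = 132969 - -4 = 132969 + 4 = 132973$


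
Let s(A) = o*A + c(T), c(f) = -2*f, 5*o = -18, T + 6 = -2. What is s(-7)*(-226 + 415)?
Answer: 38934/5 ≈ 7786.8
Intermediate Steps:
T = -8 (T = -6 - 2 = -8)
o = -18/5 (o = (⅕)*(-18) = -18/5 ≈ -3.6000)
s(A) = 16 - 18*A/5 (s(A) = -18*A/5 - 2*(-8) = -18*A/5 + 16 = 16 - 18*A/5)
s(-7)*(-226 + 415) = (16 - 18/5*(-7))*(-226 + 415) = (16 + 126/5)*189 = (206/5)*189 = 38934/5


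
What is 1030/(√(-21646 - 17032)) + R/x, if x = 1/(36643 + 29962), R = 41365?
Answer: 2755115825 - 515*I*√38678/19339 ≈ 2.7551e+9 - 5.2373*I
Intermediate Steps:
x = 1/66605 ≈ 1.5014e-5
1030/(√(-21646 - 17032)) + R/x = 1030/(√(-21646 - 17032)) + 41365/(1/66605) = 1030/(√(-38678)) + 41365*66605 = 1030/((I*√38678)) + 2755115825 = 1030*(-I*√38678/38678) + 2755115825 = -515*I*√38678/19339 + 2755115825 = 2755115825 - 515*I*√38678/19339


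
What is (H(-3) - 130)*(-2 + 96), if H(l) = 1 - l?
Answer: -11844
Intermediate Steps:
(H(-3) - 130)*(-2 + 96) = ((1 - 1*(-3)) - 130)*(-2 + 96) = ((1 + 3) - 130)*94 = (4 - 130)*94 = -126*94 = -11844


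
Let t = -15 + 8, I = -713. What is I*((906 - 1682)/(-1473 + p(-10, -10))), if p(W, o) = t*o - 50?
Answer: -553288/1453 ≈ -380.79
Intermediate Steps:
t = -7
p(W, o) = -50 - 7*o (p(W, o) = -7*o - 50 = -50 - 7*o)
I*((906 - 1682)/(-1473 + p(-10, -10))) = -713*(906 - 1682)/(-1473 + (-50 - 7*(-10))) = -(-553288)/(-1473 + (-50 + 70)) = -(-553288)/(-1473 + 20) = -(-553288)/(-1453) = -(-553288)*(-1)/1453 = -713*776/1453 = -553288/1453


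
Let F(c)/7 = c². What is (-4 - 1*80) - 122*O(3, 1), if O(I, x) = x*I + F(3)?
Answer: -8136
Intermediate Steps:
F(c) = 7*c²
O(I, x) = 63 + I*x (O(I, x) = x*I + 7*3² = I*x + 7*9 = I*x + 63 = 63 + I*x)
(-4 - 1*80) - 122*O(3, 1) = (-4 - 1*80) - 122*(63 + 3*1) = (-4 - 80) - 122*(63 + 3) = -84 - 122*66 = -84 - 8052 = -8136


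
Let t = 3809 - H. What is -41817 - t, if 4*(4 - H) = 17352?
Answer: -49960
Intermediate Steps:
H = -4334 (H = 4 - 1/4*17352 = 4 - 4338 = -4334)
t = 8143 (t = 3809 - 1*(-4334) = 3809 + 4334 = 8143)
-41817 - t = -41817 - 1*8143 = -41817 - 8143 = -49960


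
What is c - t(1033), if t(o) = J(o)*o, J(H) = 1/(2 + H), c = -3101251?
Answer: -3209795818/1035 ≈ -3.1013e+6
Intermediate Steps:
t(o) = o/(2 + o)
c - t(1033) = -3101251 - 1033/(2 + 1033) = -3101251 - 1033/1035 = -3209795818/1035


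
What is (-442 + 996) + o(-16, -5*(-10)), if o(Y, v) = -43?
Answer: 511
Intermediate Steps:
(-442 + 996) + o(-16, -5*(-10)) = (-442 + 996) - 43 = 554 - 43 = 511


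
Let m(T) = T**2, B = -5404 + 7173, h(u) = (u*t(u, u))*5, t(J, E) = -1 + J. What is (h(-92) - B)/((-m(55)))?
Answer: -41011/3025 ≈ -13.557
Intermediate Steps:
h(u) = 5*u*(-1 + u) (h(u) = (u*(-1 + u))*5 = 5*u*(-1 + u))
B = 1769
(h(-92) - B)/((-m(55))) = (5*(-92)*(-1 - 92) - 1*1769)/((-1*55**2)) = (5*(-92)*(-93) - 1769)/((-1*3025)) = (42780 - 1769)/(-3025) = 41011*(-1/3025) = -41011/3025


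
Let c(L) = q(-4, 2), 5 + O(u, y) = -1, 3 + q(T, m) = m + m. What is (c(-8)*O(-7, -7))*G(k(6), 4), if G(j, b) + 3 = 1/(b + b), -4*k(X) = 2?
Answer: 69/4 ≈ 17.250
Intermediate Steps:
q(T, m) = -3 + 2*m (q(T, m) = -3 + (m + m) = -3 + 2*m)
O(u, y) = -6 (O(u, y) = -5 - 1 = -6)
c(L) = 1 (c(L) = -3 + 2*2 = -3 + 4 = 1)
k(X) = -1/2 (k(X) = -1/4*2 = -1/2)
G(j, b) = -3 + 1/(2*b) (G(j, b) = -3 + 1/(b + b) = -3 + 1/(2*b))
(c(-8)*O(-7, -7))*G(k(6), 4) = (1*(-6))*(-3 + (1/2)/4) = -6*(-3 + (1/2)*(1/4)) = -6*(-3 + 1/8) = -6*(-23/8) = 69/4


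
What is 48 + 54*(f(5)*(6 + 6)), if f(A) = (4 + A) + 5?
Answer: 9120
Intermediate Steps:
f(A) = 9 + A
48 + 54*(f(5)*(6 + 6)) = 48 + 54*((9 + 5)*(6 + 6)) = 48 + 54*(14*12) = 48 + 54*168 = 48 + 9072 = 9120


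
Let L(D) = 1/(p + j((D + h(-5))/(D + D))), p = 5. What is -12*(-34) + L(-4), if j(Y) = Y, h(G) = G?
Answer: 20000/49 ≈ 408.16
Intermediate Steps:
L(D) = 1/(5 + (-5 + D)/(2*D)) (L(D) = 1/(5 + (D - 5)/(D + D)) = 1/(5 + (-5 + D)/((2*D))) = 1/(5 + (-5 + D)*(1/(2*D))) = 1/(5 + (-5 + D)/(2*D)))
-12*(-34) + L(-4) = -12*(-34) + 2*(-4)/(-5 + 11*(-4)) = 408 + 2*(-4)/(-5 - 44) = 408 + 2*(-4)/(-49) = 408 + 2*(-4)*(-1/49) = 408 + 8/49 = 20000/49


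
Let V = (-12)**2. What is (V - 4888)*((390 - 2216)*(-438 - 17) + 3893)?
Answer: -3959925912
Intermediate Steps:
V = 144
(V - 4888)*((390 - 2216)*(-438 - 17) + 3893) = (144 - 4888)*((390 - 2216)*(-438 - 17) + 3893) = -4744*(-1826*(-455) + 3893) = -4744*(830830 + 3893) = -4744*834723 = -3959925912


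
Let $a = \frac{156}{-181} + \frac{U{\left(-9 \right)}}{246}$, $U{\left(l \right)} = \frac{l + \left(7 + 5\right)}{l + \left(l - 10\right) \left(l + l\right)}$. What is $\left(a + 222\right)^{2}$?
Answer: $\frac{1194540001968318769}{24427179372996} \approx 48902.0$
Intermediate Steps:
$U{\left(l \right)} = \frac{12 + l}{l + 2 l \left(-10 + l\right)}$ ($U{\left(l \right)} = \frac{l + 12}{l + \left(-10 + l\right) 2 l} = \frac{12 + l}{l + 2 l \left(-10 + l\right)}$)
$a = - \frac{4259555}{4942386}$ ($a = \frac{156}{-181} + \frac{\frac{1}{-9} \frac{1}{-19 + 2 \left(-9\right)} \left(12 - 9\right)}{246} = 156 \left(- \frac{1}{181}\right) + \left(- \frac{1}{9}\right) \frac{1}{-19 - 18} \cdot 3 \cdot \frac{1}{246} = - \frac{156}{181} + \left(- \frac{1}{9}\right) \frac{1}{-37} \cdot 3 \cdot \frac{1}{246} = - \frac{156}{181} + \left(- \frac{1}{9}\right) \left(- \frac{1}{37}\right) 3 \cdot \frac{1}{246} = - \frac{156}{181} + \frac{1}{111} \cdot \frac{1}{246} = - \frac{156}{181} + \frac{1}{27306} = - \frac{4259555}{4942386} \approx -0.86184$)
$\left(a + 222\right)^{2} = \left(- \frac{4259555}{4942386} + 222\right)^{2} = \left(\frac{1092950137}{4942386}\right)^{2} = \frac{1194540001968318769}{24427179372996}$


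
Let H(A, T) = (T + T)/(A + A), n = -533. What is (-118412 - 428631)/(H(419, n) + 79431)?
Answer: -229211017/33281056 ≈ -6.8871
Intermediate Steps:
H(A, T) = T/A (H(A, T) = (2*T)/((2*A)) = (2*T)*(1/(2*A)) = T/A)
(-118412 - 428631)/(H(419, n) + 79431) = (-118412 - 428631)/(-533/419 + 79431) = -547043/(-533*1/419 + 79431) = -547043/(-533/419 + 79431) = -547043/33281056/419 = -547043*419/33281056 = -229211017/33281056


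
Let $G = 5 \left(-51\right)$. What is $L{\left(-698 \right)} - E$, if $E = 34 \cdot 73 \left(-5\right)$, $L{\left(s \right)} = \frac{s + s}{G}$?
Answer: $\frac{3165946}{255} \approx 12415.0$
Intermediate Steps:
$G = -255$
$L{\left(s \right)} = - \frac{2 s}{255}$ ($L{\left(s \right)} = \frac{s + s}{-255} = 2 s \left(- \frac{1}{255}\right) = - \frac{2 s}{255}$)
$E = -12410$ ($E = 2482 \left(-5\right) = -12410$)
$L{\left(-698 \right)} - E = \left(- \frac{2}{255}\right) \left(-698\right) - -12410 = \frac{1396}{255} + 12410 = \frac{3165946}{255}$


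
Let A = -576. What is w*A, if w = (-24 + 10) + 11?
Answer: 1728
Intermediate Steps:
w = -3 (w = -14 + 11 = -3)
w*A = -3*(-576) = 1728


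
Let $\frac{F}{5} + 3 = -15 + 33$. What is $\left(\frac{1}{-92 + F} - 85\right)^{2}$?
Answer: $\frac{2090916}{289} \approx 7235.0$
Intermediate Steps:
$F = 75$ ($F = -15 + 5 \left(-15 + 33\right) = -15 + 5 \cdot 18 = -15 + 90 = 75$)
$\left(\frac{1}{-92 + F} - 85\right)^{2} = \left(\frac{1}{-92 + 75} - 85\right)^{2} = \left(\frac{1}{-17} - 85\right)^{2} = \left(- \frac{1}{17} - 85\right)^{2} = \left(- \frac{1446}{17}\right)^{2} = \frac{2090916}{289}$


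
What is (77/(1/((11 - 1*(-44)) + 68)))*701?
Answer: 6639171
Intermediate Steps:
(77/(1/((11 - 1*(-44)) + 68)))*701 = (77/(1/((11 + 44) + 68)))*701 = (77/(1/(55 + 68)))*701 = (77/(1/123))*701 = (77*123)*701 = 9471*701 = 6639171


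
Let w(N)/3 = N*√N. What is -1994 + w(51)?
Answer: -1994 + 153*√51 ≈ -901.36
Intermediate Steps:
w(N) = 3*N^(3/2) (w(N) = 3*(N*√N) = 3*N^(3/2))
-1994 + w(51) = -1994 + 3*51^(3/2) = -1994 + 3*(51*√51) = -1994 + 153*√51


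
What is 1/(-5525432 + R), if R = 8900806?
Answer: 1/3375374 ≈ 2.9626e-7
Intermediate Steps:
1/(-5525432 + R) = 1/(-5525432 + 8900806) = 1/3375374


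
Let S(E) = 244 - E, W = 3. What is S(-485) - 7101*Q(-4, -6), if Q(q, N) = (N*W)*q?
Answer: -510543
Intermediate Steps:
Q(q, N) = 3*N*q (Q(q, N) = (N*3)*q = (3*N)*q = 3*N*q)
S(-485) - 7101*Q(-4, -6) = (244 - 1*(-485)) - 7101*3*(-6)*(-4) = (244 + 485) - 7101*72 = 729 - 1*511272 = 729 - 511272 = -510543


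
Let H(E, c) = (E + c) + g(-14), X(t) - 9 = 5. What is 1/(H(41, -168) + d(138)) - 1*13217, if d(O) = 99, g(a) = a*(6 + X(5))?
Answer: -4070837/308 ≈ -13217.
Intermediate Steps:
X(t) = 14 (X(t) = 9 + 5 = 14)
g(a) = 20*a (g(a) = a*(6 + 14) = a*20 = 20*a)
H(E, c) = -280 + E + c (H(E, c) = (E + c) + 20*(-14) = (E + c) - 280 = -280 + E + c)
1/(H(41, -168) + d(138)) - 1*13217 = 1/((-280 + 41 - 168) + 99) - 1*13217 = 1/(-407 + 99) - 13217 = 1/(-308) - 13217 = -1/308 - 13217 = -4070837/308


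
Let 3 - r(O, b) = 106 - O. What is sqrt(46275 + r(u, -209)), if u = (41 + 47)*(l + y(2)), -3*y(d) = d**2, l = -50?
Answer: 2*sqrt(93723)/3 ≈ 204.09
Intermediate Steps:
y(d) = -d**2/3
u = -13552/3 (u = (41 + 47)*(-50 - 1/3*2**2) = 88*(-50 - 1/3*4) = 88*(-50 - 4/3) = 88*(-154/3) = -13552/3 ≈ -4517.3)
r(O, b) = -103 + O (r(O, b) = 3 - (106 - O) = 3 + (-106 + O) = -103 + O)
sqrt(46275 + r(u, -209)) = sqrt(46275 + (-103 - 13552/3)) = sqrt(46275 - 13861/3) = sqrt(124964/3) = 2*sqrt(93723)/3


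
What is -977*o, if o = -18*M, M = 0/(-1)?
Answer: 0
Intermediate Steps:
M = 0 (M = 0*(-1) = 0)
o = 0 (o = -18*0 = 0)
-977*o = -977*0 = 0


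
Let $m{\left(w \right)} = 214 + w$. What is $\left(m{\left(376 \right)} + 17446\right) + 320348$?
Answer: $338384$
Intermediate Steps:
$\left(m{\left(376 \right)} + 17446\right) + 320348 = \left(\left(214 + 376\right) + 17446\right) + 320348 = \left(590 + 17446\right) + 320348 = 18036 + 320348 = 338384$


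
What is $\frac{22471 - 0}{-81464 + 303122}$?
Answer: $\frac{22471}{221658} \approx 0.10138$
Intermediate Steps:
$\frac{22471 - 0}{-81464 + 303122} = \frac{22471 + 0}{221658} = 22471 \cdot \frac{1}{221658} = \frac{22471}{221658}$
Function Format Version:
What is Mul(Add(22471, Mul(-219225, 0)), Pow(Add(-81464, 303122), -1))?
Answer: Rational(22471, 221658) ≈ 0.10138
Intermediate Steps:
Mul(Add(22471, Mul(-219225, 0)), Pow(Add(-81464, 303122), -1)) = Mul(Add(22471, 0), Pow(221658, -1)) = Mul(22471, Rational(1, 221658)) = Rational(22471, 221658)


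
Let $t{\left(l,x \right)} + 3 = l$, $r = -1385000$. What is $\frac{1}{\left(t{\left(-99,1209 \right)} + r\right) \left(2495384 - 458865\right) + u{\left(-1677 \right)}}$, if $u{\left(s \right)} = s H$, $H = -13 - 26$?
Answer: $- \frac{1}{2820786474535} \approx -3.5451 \cdot 10^{-13}$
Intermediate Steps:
$H = -39$
$t{\left(l,x \right)} = -3 + l$
$u{\left(s \right)} = - 39 s$ ($u{\left(s \right)} = s \left(-39\right) = - 39 s$)
$\frac{1}{\left(t{\left(-99,1209 \right)} + r\right) \left(2495384 - 458865\right) + u{\left(-1677 \right)}} = \frac{1}{\left(\left(-3 - 99\right) - 1385000\right) \left(2495384 - 458865\right) - -65403} = \frac{1}{\left(-102 - 1385000\right) 2036519 + 65403} = \frac{1}{\left(-1385102\right) 2036519 + 65403} = \frac{1}{-2820786539938 + 65403} = \frac{1}{-2820786474535} = - \frac{1}{2820786474535}$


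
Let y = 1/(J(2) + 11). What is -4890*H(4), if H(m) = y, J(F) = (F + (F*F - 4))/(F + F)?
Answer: -9780/23 ≈ -425.22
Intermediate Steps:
J(F) = (-4 + F + F**2)/(2*F) (J(F) = (F + (F**2 - 4))/((2*F)) = (F + (-4 + F**2))*(1/(2*F)) = (-4 + F + F**2)*(1/(2*F)) = (-4 + F + F**2)/(2*F))
y = 2/23 (y = 1/((1/2)*(-4 + 2*(1 + 2))/2 + 11) = 1/((1/2)*(1/2)*(-4 + 2*3) + 11) = 1/((1/2)*(1/2)*(-4 + 6) + 11) = 1/((1/2)*(1/2)*2 + 11) = 1/(1/2 + 11) = 1/(23/2) = 2/23 ≈ 0.086957)
H(m) = 2/23
-4890*H(4) = -4890*2/23 = -9780/23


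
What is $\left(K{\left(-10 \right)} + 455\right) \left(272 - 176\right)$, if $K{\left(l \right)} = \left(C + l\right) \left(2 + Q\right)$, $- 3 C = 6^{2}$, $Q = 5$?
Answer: $28896$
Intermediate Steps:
$C = -12$ ($C = - \frac{6^{2}}{3} = \left(- \frac{1}{3}\right) 36 = -12$)
$K{\left(l \right)} = -84 + 7 l$ ($K{\left(l \right)} = \left(-12 + l\right) \left(2 + 5\right) = \left(-12 + l\right) 7 = -84 + 7 l$)
$\left(K{\left(-10 \right)} + 455\right) \left(272 - 176\right) = \left(\left(-84 + 7 \left(-10\right)\right) + 455\right) \left(272 - 176\right) = \left(\left(-84 - 70\right) + 455\right) 96 = \left(-154 + 455\right) 96 = 301 \cdot 96 = 28896$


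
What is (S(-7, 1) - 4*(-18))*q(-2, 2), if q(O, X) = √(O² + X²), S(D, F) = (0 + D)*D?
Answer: 242*√2 ≈ 342.24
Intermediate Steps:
S(D, F) = D² (S(D, F) = D*D = D²)
(S(-7, 1) - 4*(-18))*q(-2, 2) = ((-7)² - 4*(-18))*√((-2)² + 2²) = (49 + 72)*√(4 + 4) = 121*√8 = 121*(2*√2) = 242*√2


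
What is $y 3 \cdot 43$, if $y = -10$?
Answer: $-1290$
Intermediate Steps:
$y 3 \cdot 43 = \left(-10\right) 3 \cdot 43 = \left(-30\right) 43 = -1290$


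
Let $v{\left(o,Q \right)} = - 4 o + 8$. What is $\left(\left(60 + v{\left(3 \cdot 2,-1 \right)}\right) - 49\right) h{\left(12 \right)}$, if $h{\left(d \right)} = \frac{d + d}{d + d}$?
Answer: $-5$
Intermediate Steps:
$h{\left(d \right)} = 1$ ($h{\left(d \right)} = \frac{2 d}{2 d} = 2 d \frac{1}{2 d} = 1$)
$v{\left(o,Q \right)} = 8 - 4 o$
$\left(\left(60 + v{\left(3 \cdot 2,-1 \right)}\right) - 49\right) h{\left(12 \right)} = \left(\left(60 + \left(8 - 4 \cdot 3 \cdot 2\right)\right) - 49\right) 1 = \left(\left(60 + \left(8 - 24\right)\right) - 49\right) 1 = \left(\left(60 - 16\right) - 49\right) 1 = \left(44 - 49\right) 1 = \left(-5\right) 1 = -5$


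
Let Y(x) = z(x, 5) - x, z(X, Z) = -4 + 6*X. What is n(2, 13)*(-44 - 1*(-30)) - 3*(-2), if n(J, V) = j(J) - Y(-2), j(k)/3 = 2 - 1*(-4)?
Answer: -442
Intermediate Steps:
Y(x) = -4 + 5*x (Y(x) = (-4 + 6*x) - x = -4 + 5*x)
j(k) = 18 (j(k) = 3*(2 - 1*(-4)) = 3*(2 + 4) = 3*6 = 18)
n(J, V) = 32 (n(J, V) = 18 - (-4 + 5*(-2)) = 18 - (-4 - 10) = 18 - 1*(-14) = 18 + 14 = 32)
n(2, 13)*(-44 - 1*(-30)) - 3*(-2) = 32*(-44 - 1*(-30)) - 3*(-2) = 32*(-44 + 30) + 6 = 32*(-14) + 6 = -448 + 6 = -442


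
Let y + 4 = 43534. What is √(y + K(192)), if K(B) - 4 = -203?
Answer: √43331 ≈ 208.16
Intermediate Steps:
y = 43530 (y = -4 + 43534 = 43530)
K(B) = -199 (K(B) = 4 - 203 = -199)
√(y + K(192)) = √(43530 - 199) = √43331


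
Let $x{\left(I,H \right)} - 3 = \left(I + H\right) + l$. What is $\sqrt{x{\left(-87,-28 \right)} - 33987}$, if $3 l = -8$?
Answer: $\frac{i \sqrt{306915}}{3} \approx 184.67 i$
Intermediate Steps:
$l = - \frac{8}{3}$ ($l = \frac{1}{3} \left(-8\right) = - \frac{8}{3} \approx -2.6667$)
$x{\left(I,H \right)} = \frac{1}{3} + H + I$ ($x{\left(I,H \right)} = 3 - \left(\frac{8}{3} - H - I\right) = 3 + \left(- \frac{8}{3} + H + I\right) = \frac{1}{3} + H + I$)
$\sqrt{x{\left(-87,-28 \right)} - 33987} = \sqrt{\left(\frac{1}{3} - 28 - 87\right) - 33987} = \sqrt{- \frac{344}{3} - 33987} = \sqrt{- \frac{102305}{3}} = \frac{i \sqrt{306915}}{3}$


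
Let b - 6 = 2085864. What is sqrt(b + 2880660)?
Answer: sqrt(4966530) ≈ 2228.6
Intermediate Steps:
b = 2085870 (b = 6 + 2085864 = 2085870)
sqrt(b + 2880660) = sqrt(2085870 + 2880660) = sqrt(4966530)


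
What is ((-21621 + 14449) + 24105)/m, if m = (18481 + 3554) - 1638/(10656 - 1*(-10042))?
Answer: 175239617/228039396 ≈ 0.76846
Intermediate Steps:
m = 228039396/10349 (m = 22035 - 1638/(10656 + 10042) = 22035 - 1638/20698 = 22035 - 1638*1/20698 = 22035 - 819/10349 = 228039396/10349 ≈ 22035.)
((-21621 + 14449) + 24105)/m = ((-21621 + 14449) + 24105)/(228039396/10349) = (-7172 + 24105)*(10349/228039396) = 16933*(10349/228039396) = 175239617/228039396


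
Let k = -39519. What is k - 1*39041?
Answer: -78560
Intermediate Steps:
k - 1*39041 = -39519 - 1*39041 = -39519 - 39041 = -78560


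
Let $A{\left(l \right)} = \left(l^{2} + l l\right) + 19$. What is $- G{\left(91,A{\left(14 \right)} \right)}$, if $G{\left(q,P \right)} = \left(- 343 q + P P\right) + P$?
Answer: $-138119$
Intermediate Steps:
$A{\left(l \right)} = 19 + 2 l^{2}$ ($A{\left(l \right)} = \left(l^{2} + l^{2}\right) + 19 = 2 l^{2} + 19 = 19 + 2 l^{2}$)
$G{\left(q,P \right)} = P + P^{2} - 343 q$ ($G{\left(q,P \right)} = \left(- 343 q + P^{2}\right) + P = \left(P^{2} - 343 q\right) + P = P + P^{2} - 343 q$)
$- G{\left(91,A{\left(14 \right)} \right)} = - (\left(19 + 2 \cdot 14^{2}\right) + \left(19 + 2 \cdot 14^{2}\right)^{2} - 31213) = - (\left(19 + 2 \cdot 196\right) + \left(19 + 2 \cdot 196\right)^{2} - 31213) = - (\left(19 + 392\right) + \left(19 + 392\right)^{2} - 31213) = - (411 + 411^{2} - 31213) = - (411 + 168921 - 31213) = \left(-1\right) 138119 = -138119$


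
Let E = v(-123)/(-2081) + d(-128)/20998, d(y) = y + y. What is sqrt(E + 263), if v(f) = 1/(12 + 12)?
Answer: sqrt(18077489033592872058)/262181028 ≈ 16.217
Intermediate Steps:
d(y) = 2*y
v(f) = 1/24
E = -6403331/524362056 (E = (1/24)/(-2081) + (2*(-128))/20998 = (1/24)*(-1/2081) - 256*1/20998 = -1/49944 - 128/10499 = -6403331/524362056 ≈ -0.012212)
sqrt(E + 263) = sqrt(-6403331/524362056 + 263) = sqrt(137900817397/524362056) = sqrt(18077489033592872058)/262181028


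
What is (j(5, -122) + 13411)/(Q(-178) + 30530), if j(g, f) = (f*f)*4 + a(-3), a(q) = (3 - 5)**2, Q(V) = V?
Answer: 72951/30352 ≈ 2.4035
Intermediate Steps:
a(q) = 4 (a(q) = (-2)**2 = 4)
j(g, f) = 4 + 4*f**2 (j(g, f) = (f*f)*4 + 4 = f**2*4 + 4 = 4*f**2 + 4 = 4 + 4*f**2)
(j(5, -122) + 13411)/(Q(-178) + 30530) = ((4 + 4*(-122)**2) + 13411)/(-178 + 30530) = ((4 + 4*14884) + 13411)/30352 = ((4 + 59536) + 13411)*(1/30352) = (59540 + 13411)*(1/30352) = 72951*(1/30352) = 72951/30352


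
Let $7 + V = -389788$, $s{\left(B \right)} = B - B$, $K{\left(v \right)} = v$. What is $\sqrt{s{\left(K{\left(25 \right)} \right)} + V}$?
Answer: $7 i \sqrt{7955} \approx 624.34 i$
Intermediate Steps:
$s{\left(B \right)} = 0$
$V = -389795$ ($V = -7 - 389788 = -389795$)
$\sqrt{s{\left(K{\left(25 \right)} \right)} + V} = \sqrt{0 - 389795} = \sqrt{-389795} = 7 i \sqrt{7955}$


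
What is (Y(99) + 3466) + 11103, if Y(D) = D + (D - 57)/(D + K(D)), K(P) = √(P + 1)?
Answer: 1598854/109 ≈ 14668.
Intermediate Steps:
K(P) = √(1 + P)
Y(D) = D + (-57 + D)/(D + √(1 + D)) (Y(D) = D + (D - 57)/(D + √(1 + D)) = D + (-57 + D)/(D + √(1 + D)))
(Y(99) + 3466) + 11103 = ((-57 + 99 + 99² + 99*√(1 + 99))/(99 + √(1 + 99)) + 3466) + 11103 = ((-57 + 99 + 9801 + 99*√100)/(99 + √100) + 3466) + 11103 = ((-57 + 99 + 9801 + 99*10)/(99 + 10) + 3466) + 11103 = ((-57 + 99 + 9801 + 990)/109 + 3466) + 11103 = ((1/109)*10833 + 3466) + 11103 = (10833/109 + 3466) + 11103 = 388627/109 + 11103 = 1598854/109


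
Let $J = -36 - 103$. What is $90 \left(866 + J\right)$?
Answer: $65430$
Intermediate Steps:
$J = -139$
$90 \left(866 + J\right) = 90 \left(866 - 139\right) = 90 \cdot 727 = 65430$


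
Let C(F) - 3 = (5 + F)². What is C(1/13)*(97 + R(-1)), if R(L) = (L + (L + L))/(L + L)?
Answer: 958011/338 ≈ 2834.4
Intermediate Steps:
R(L) = 3/2 (R(L) = (L + 2*L)/((2*L)) = (3*L)*(1/(2*L)) = 3/2)
C(F) = 3 + (5 + F)²
C(1/13)*(97 + R(-1)) = (3 + (5 + 1/13)²)*(97 + 3/2) = (3 + (5 + 1/13)²)*(197/2) = (3 + (66/13)²)*(197/2) = (3 + 4356/169)*(197/2) = (4863/169)*(197/2) = 958011/338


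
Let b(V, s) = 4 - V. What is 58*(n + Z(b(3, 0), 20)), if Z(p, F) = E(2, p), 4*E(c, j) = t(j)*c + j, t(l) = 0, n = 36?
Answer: 4205/2 ≈ 2102.5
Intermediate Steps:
E(c, j) = j/4 (E(c, j) = (0*c + j)/4 = (0 + j)/4 = j/4)
Z(p, F) = p/4
58*(n + Z(b(3, 0), 20)) = 58*(36 + (4 - 1*3)/4) = 58*(36 + (4 - 3)/4) = 58*(36 + (¼)*1) = 58*(36 + ¼) = 58*(145/4) = 4205/2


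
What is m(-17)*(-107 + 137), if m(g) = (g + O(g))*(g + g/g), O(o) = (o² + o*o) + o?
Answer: -261120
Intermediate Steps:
O(o) = o + 2*o² (O(o) = (o² + o²) + o = 2*o² + o = o + 2*o²)
m(g) = (1 + g)*(g + g*(1 + 2*g)) (m(g) = (g + g*(1 + 2*g))*(g + g/g) = (g + g*(1 + 2*g))*(g + 1) = (g + g*(1 + 2*g))*(1 + g) = (1 + g)*(g + g*(1 + 2*g)))
m(-17)*(-107 + 137) = (2*(-17)*(1 + (-17)² + 2*(-17)))*(-107 + 137) = (2*(-17)*(1 + 289 - 34))*30 = (2*(-17)*256)*30 = -8704*30 = -261120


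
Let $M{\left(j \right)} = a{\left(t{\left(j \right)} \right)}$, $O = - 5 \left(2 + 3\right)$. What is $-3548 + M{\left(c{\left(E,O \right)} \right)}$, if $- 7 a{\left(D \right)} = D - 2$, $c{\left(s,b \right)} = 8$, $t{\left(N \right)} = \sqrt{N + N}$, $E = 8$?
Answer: $- \frac{24838}{7} \approx -3548.3$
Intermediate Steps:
$O = -25$ ($O = \left(-5\right) 5 = -25$)
$t{\left(N \right)} = \sqrt{2} \sqrt{N}$ ($t{\left(N \right)} = \sqrt{2 N} = \sqrt{2} \sqrt{N}$)
$a{\left(D \right)} = \frac{2}{7} - \frac{D}{7}$ ($a{\left(D \right)} = - \frac{D - 2}{7} = - \frac{-2 + D}{7} = \frac{2}{7} - \frac{D}{7}$)
$M{\left(j \right)} = \frac{2}{7} - \frac{\sqrt{2} \sqrt{j}}{7}$
$-3548 + M{\left(c{\left(E,O \right)} \right)} = -3548 + \left(\frac{2}{7} - \frac{\sqrt{2} \sqrt{8}}{7}\right) = -3548 + \left(\frac{2}{7} - \frac{\sqrt{2} \cdot 2 \sqrt{2}}{7}\right) = -3548 + \left(\frac{2}{7} - \frac{4}{7}\right) = -3548 - \frac{2}{7} = - \frac{24838}{7}$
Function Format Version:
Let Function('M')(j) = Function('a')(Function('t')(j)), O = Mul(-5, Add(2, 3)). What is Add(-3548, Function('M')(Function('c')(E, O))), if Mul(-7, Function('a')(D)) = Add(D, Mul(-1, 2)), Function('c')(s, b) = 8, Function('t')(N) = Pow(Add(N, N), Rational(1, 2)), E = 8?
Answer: Rational(-24838, 7) ≈ -3548.3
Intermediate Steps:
O = -25 (O = Mul(-5, 5) = -25)
Function('t')(N) = Mul(Pow(2, Rational(1, 2)), Pow(N, Rational(1, 2))) (Function('t')(N) = Pow(Mul(2, N), Rational(1, 2)) = Mul(Pow(2, Rational(1, 2)), Pow(N, Rational(1, 2))))
Function('a')(D) = Add(Rational(2, 7), Mul(Rational(-1, 7), D)) (Function('a')(D) = Mul(Rational(-1, 7), Add(D, Mul(-1, 2))) = Mul(Rational(-1, 7), Add(D, -2)) = Mul(Rational(-1, 7), Add(-2, D)) = Add(Rational(2, 7), Mul(Rational(-1, 7), D)))
Function('M')(j) = Add(Rational(2, 7), Mul(Rational(-1, 7), Pow(2, Rational(1, 2)), Pow(j, Rational(1, 2)))) (Function('M')(j) = Add(Rational(2, 7), Mul(Rational(-1, 7), Mul(Pow(2, Rational(1, 2)), Pow(j, Rational(1, 2))))) = Add(Rational(2, 7), Mul(Rational(-1, 7), Pow(2, Rational(1, 2)), Pow(j, Rational(1, 2)))))
Add(-3548, Function('M')(Function('c')(E, O))) = Add(-3548, Add(Rational(2, 7), Mul(Rational(-1, 7), Pow(2, Rational(1, 2)), Pow(8, Rational(1, 2))))) = Add(-3548, Add(Rational(2, 7), Mul(Rational(-1, 7), Pow(2, Rational(1, 2)), Mul(2, Pow(2, Rational(1, 2)))))) = Add(-3548, Add(Rational(2, 7), Rational(-4, 7))) = Add(-3548, Rational(-2, 7)) = Rational(-24838, 7)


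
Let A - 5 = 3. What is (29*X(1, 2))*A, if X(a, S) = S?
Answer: 464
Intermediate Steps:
A = 8 (A = 5 + 3 = 8)
(29*X(1, 2))*A = (29*2)*8 = 58*8 = 464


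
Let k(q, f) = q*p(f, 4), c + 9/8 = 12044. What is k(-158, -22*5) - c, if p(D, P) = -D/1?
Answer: -235383/8 ≈ -29423.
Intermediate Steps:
c = 96343/8 (c = -9/8 + 12044 = 96343/8 ≈ 12043.)
p(D, P) = -D
k(q, f) = -f*q (k(q, f) = q*(-f) = -f*q)
k(-158, -22*5) - c = -1*(-22*5)*(-158) - 1*96343/8 = -1*(-110)*(-158) - 96343/8 = -17380 - 96343/8 = -235383/8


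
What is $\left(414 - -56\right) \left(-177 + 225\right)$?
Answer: $22560$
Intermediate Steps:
$\left(414 - -56\right) \left(-177 + 225\right) = \left(414 + 56\right) 48 = 470 \cdot 48 = 22560$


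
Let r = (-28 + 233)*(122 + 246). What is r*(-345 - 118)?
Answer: -34928720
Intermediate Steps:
r = 75440 (r = 205*368 = 75440)
r*(-345 - 118) = 75440*(-345 - 118) = 75440*(-463) = -34928720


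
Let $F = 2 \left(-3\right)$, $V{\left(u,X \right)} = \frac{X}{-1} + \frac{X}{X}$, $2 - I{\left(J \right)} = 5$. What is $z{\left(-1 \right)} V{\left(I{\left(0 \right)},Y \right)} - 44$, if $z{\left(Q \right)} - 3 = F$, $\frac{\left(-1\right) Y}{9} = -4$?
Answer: $61$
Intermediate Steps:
$Y = 36$ ($Y = \left(-9\right) \left(-4\right) = 36$)
$I{\left(J \right)} = -3$ ($I{\left(J \right)} = 2 - 5 = -3$)
$V{\left(u,X \right)} = 1 - X$ ($V{\left(u,X \right)} = X \left(-1\right) + 1 = - X + 1 = 1 - X$)
$F = -6$
$z{\left(Q \right)} = -3$ ($z{\left(Q \right)} = 3 - 6 = -3$)
$z{\left(-1 \right)} V{\left(I{\left(0 \right)},Y \right)} - 44 = - 3 \left(1 - 36\right) - 44 = \left(-3\right) \left(-35\right) - 44 = 105 - 44 = 61$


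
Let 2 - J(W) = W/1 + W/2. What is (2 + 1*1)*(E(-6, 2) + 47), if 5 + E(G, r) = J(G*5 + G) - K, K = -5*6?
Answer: 384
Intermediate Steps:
K = -30
J(W) = 2 - 3*W/2 (J(W) = 2 - (W/1 + W/2) = 2 - (W*1 + W*(½)) = 2 - (W + W/2) = 2 - 3*W/2)
E(G, r) = 27 - 9*G (E(G, r) = -5 + ((2 - 3*(G*5 + G)/2) - 1*(-30)) = -5 + ((2 - 3*(5*G + G)/2) + 30) = -5 + ((2 - 9*G) + 30) = -5 + (32 - 9*G) = 27 - 9*G)
(2 + 1*1)*(E(-6, 2) + 47) = (2 + 1*1)*((27 - 9*(-6)) + 47) = (2 + 1)*((27 + 54) + 47) = 3*(81 + 47) = 3*128 = 384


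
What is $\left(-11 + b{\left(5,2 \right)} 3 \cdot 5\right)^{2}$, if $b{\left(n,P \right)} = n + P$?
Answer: $8836$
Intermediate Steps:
$b{\left(n,P \right)} = P + n$
$\left(-11 + b{\left(5,2 \right)} 3 \cdot 5\right)^{2} = \left(-11 + \left(2 + 5\right) 3 \cdot 5\right)^{2} = \left(-11 + 7 \cdot 3 \cdot 5\right)^{2} = \left(-11 + 21 \cdot 5\right)^{2} = \left(-11 + 105\right)^{2} = 94^{2} = 8836$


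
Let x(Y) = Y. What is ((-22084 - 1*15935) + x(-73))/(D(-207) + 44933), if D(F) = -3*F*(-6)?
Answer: -428/463 ≈ -0.92441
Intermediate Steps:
D(F) = 18*F
((-22084 - 1*15935) + x(-73))/(D(-207) + 44933) = ((-22084 - 1*15935) - 73)/(18*(-207) + 44933) = ((-22084 - 15935) - 73)/(-3726 + 44933) = (-38019 - 73)/41207 = -38092*1/41207 = -428/463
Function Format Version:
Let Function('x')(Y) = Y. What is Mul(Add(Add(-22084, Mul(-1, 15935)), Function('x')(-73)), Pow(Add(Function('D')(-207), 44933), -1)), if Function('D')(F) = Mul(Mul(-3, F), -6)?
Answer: Rational(-428, 463) ≈ -0.92441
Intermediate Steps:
Function('D')(F) = Mul(18, F)
Mul(Add(Add(-22084, Mul(-1, 15935)), Function('x')(-73)), Pow(Add(Function('D')(-207), 44933), -1)) = Mul(Add(Add(-22084, Mul(-1, 15935)), -73), Pow(Add(Mul(18, -207), 44933), -1)) = Mul(Add(Add(-22084, -15935), -73), Pow(Add(-3726, 44933), -1)) = Mul(Add(-38019, -73), Pow(41207, -1)) = Mul(-38092, Rational(1, 41207)) = Rational(-428, 463)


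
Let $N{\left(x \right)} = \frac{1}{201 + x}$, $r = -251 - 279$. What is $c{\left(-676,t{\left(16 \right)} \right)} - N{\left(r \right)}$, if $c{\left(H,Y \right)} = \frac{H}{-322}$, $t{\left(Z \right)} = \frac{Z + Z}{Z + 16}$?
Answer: $\frac{15909}{7567} \approx 2.1024$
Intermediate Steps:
$r = -530$
$t{\left(Z \right)} = \frac{2 Z}{16 + Z}$
$c{\left(H,Y \right)} = - \frac{H}{322}$ ($c{\left(H,Y \right)} = H \left(- \frac{1}{322}\right) = - \frac{H}{322}$)
$c{\left(-676,t{\left(16 \right)} \right)} - N{\left(r \right)} = \left(- \frac{1}{322}\right) \left(-676\right) - \frac{1}{201 - 530} = \frac{338}{161} - \frac{1}{-329} = \frac{338}{161} - - \frac{1}{329} = \frac{338}{161} + \frac{1}{329} = \frac{15909}{7567}$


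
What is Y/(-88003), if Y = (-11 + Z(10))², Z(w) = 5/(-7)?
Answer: -6724/4312147 ≈ -0.0015593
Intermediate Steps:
Z(w) = -5/7 (Z(w) = 5*(-⅐) = -5/7)
Y = 6724/49 (Y = (-11 - 5/7)² = (-82/7)² = 6724/49 ≈ 137.22)
Y/(-88003) = (6724/49)/(-88003) = (6724/49)*(-1/88003) = -6724/4312147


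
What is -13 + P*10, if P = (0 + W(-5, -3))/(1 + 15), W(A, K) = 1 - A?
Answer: -37/4 ≈ -9.2500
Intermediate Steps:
P = 3/8 (P = (0 + (1 - 1*(-5)))/(1 + 15) = (0 + (1 + 5))/16 = (0 + 6)*(1/16) = 6*(1/16) = 3/8 ≈ 0.37500)
-13 + P*10 = -13 + (3/8)*10 = -13 + 15/4 = -37/4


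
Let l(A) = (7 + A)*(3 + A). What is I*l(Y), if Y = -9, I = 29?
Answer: 348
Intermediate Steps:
l(A) = (3 + A)*(7 + A)
I*l(Y) = 29*(21 + (-9)² + 10*(-9)) = 29*(21 + 81 - 90) = 29*12 = 348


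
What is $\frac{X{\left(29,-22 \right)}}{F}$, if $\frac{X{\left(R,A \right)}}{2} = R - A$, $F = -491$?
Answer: $- \frac{102}{491} \approx -0.20774$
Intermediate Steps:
$X{\left(R,A \right)} = - 2 A + 2 R$ ($X{\left(R,A \right)} = 2 \left(R - A\right) = - 2 A + 2 R$)
$\frac{X{\left(29,-22 \right)}}{F} = \frac{\left(-2\right) \left(-22\right) + 2 \cdot 29}{-491} = \left(44 + 58\right) \left(- \frac{1}{491}\right) = 102 \left(- \frac{1}{491}\right) = - \frac{102}{491}$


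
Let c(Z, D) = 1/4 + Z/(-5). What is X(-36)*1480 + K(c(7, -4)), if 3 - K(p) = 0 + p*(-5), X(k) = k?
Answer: -213131/4 ≈ -53283.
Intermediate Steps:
c(Z, D) = ¼ - Z/5 (c(Z, D) = 1*(¼) + Z*(-⅕) = ¼ - Z/5)
K(p) = 3 + 5*p (K(p) = 3 - (0 + p*(-5)) = 3 - (0 - 5*p) = 3 - (-5)*p = 3 + 5*p)
X(-36)*1480 + K(c(7, -4)) = -36*1480 + (3 + 5*(¼ - ⅕*7)) = -53280 + (3 + 5*(¼ - 7/5)) = -53280 + (3 + 5*(-23/20)) = -53280 + (3 - 23/4) = -53280 - 11/4 = -213131/4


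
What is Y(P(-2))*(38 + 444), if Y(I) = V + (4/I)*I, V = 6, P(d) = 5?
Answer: 4820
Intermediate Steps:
Y(I) = 10 (Y(I) = 6 + (4/I)*I = 6 + 4 = 10)
Y(P(-2))*(38 + 444) = 10*(38 + 444) = 10*482 = 4820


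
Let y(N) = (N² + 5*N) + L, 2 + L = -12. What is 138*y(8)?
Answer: 12420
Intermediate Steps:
L = -14 (L = -2 - 12 = -14)
y(N) = -14 + N² + 5*N (y(N) = (N² + 5*N) - 14 = -14 + N² + 5*N)
138*y(8) = 138*(-14 + 8² + 5*8) = 138*(-14 + 64 + 40) = 138*90 = 12420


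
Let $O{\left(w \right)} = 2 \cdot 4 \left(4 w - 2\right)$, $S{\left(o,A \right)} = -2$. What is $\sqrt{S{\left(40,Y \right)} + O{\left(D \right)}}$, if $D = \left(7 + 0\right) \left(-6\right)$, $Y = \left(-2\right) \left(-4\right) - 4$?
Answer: $i \sqrt{1362} \approx 36.905 i$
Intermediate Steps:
$Y = 4$ ($Y = 8 - 4 = 4$)
$D = -42$ ($D = 7 \left(-6\right) = -42$)
$O{\left(w \right)} = -16 + 32 w$ ($O{\left(w \right)} = 8 \left(-2 + 4 w\right) = -16 + 32 w$)
$\sqrt{S{\left(40,Y \right)} + O{\left(D \right)}} = \sqrt{-2 + \left(-16 + 32 \left(-42\right)\right)} = \sqrt{-2 - 1360} = \sqrt{-1362} = i \sqrt{1362}$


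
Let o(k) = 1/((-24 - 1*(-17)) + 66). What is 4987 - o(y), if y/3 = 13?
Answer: 294232/59 ≈ 4987.0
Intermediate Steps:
y = 39 (y = 3*13 = 39)
o(k) = 1/59 (o(k) = 1/((-24 + 17) + 66) = 1/(-7 + 66) = 1/59)
4987 - o(y) = 4987 - 1*1/59 = 4987 - 1/59 = 294232/59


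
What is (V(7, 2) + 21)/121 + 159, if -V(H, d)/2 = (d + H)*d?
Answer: 19224/121 ≈ 158.88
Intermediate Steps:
V(H, d) = -2*d*(H + d) (V(H, d) = -2*(d + H)*d = -2*(H + d)*d = -2*d*(H + d))
(V(7, 2) + 21)/121 + 159 = (-2*2*(7 + 2) + 21)/121 + 159 = (-2*2*9 + 21)*(1/121) + 159 = (-36 + 21)*(1/121) + 159 = -15*1/121 + 159 = -15/121 + 159 = 19224/121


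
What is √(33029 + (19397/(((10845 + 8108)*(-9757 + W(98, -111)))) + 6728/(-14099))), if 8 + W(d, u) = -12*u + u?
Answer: √10760295342827791507535115954/570778389192 ≈ 181.74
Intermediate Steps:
W(d, u) = -8 - 11*u (W(d, u) = -8 + (-12*u + u) = -8 - 11*u)
√(33029 + (19397/(((10845 + 8108)*(-9757 + W(98, -111)))) + 6728/(-14099))) = √(33029 + (19397/(((10845 + 8108)*(-9757 + (-8 - 11*(-111))))) + 6728/(-14099))) = √(33029 + (19397/((18953*(-9757 + (-8 + 1221)))) + 6728*(-1/14099))) = √(33029 + (19397/((18953*(-9757 + 1213))) - 6728/14099)) = √(33029 + (19397/((18953*(-8544))) - 6728/14099)) = √(33029 + (19397/(-161934432) - 6728/14099)) = √(33029 + (19397*(-1/161934432) - 6728/14099)) = √(33029 + (-19397/161934432 - 6728/14099)) = √(33029 - 1089768336799/2283113556768) = √(75407867898153473/2283113556768) = √10760295342827791507535115954/570778389192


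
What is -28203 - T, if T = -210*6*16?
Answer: -8043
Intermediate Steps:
T = -20160 (T = -30*42*16 = -1260*16 = -20160)
-28203 - T = -28203 - 1*(-20160) = -28203 + 20160 = -8043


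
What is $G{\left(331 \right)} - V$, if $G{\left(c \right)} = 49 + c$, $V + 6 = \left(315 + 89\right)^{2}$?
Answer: $-162830$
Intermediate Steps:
$V = 163210$ ($V = -6 + \left(315 + 89\right)^{2} = -6 + 404^{2} = -6 + 163216 = 163210$)
$G{\left(331 \right)} - V = \left(49 + 331\right) - 163210 = 380 - 163210 = -162830$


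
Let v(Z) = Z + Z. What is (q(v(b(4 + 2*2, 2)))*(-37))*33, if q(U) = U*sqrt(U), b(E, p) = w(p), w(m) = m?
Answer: -9768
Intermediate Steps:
b(E, p) = p
v(Z) = 2*Z
q(U) = U**(3/2)
(q(v(b(4 + 2*2, 2)))*(-37))*33 = ((2*2)**(3/2)*(-37))*33 = (4**(3/2)*(-37))*33 = (8*(-37))*33 = -296*33 = -9768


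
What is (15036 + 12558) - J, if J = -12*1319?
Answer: 43422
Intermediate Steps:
J = -15828
(15036 + 12558) - J = (15036 + 12558) - 1*(-15828) = 27594 + 15828 = 43422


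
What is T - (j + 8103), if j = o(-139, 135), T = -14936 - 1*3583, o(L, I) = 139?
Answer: -26761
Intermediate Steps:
T = -18519 (T = -14936 - 3583 = -18519)
j = 139
T - (j + 8103) = -18519 - (139 + 8103) = -18519 - 1*8242 = -18519 - 8242 = -26761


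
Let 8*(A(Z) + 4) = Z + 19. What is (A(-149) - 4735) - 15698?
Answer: -81813/4 ≈ -20453.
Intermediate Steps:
A(Z) = -13/8 + Z/8 (A(Z) = -4 + (Z + 19)/8 = -4 + (19 + Z)/8 = -4 + (19/8 + Z/8) = -13/8 + Z/8)
(A(-149) - 4735) - 15698 = ((-13/8 + (1/8)*(-149)) - 4735) - 15698 = ((-13/8 - 149/8) - 4735) - 15698 = (-81/4 - 4735) - 15698 = -19021/4 - 15698 = -81813/4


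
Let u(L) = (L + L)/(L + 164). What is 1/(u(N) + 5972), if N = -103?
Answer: 61/364086 ≈ 0.00016754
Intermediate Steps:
u(L) = 2*L/(164 + L) (u(L) = (2*L)/(164 + L) = 2*L/(164 + L))
1/(u(N) + 5972) = 1/(2*(-103)/(164 - 103) + 5972) = 1/(2*(-103)/61 + 5972) = 1/(2*(-103)*(1/61) + 5972) = 1/(-206/61 + 5972) = 1/(364086/61) = 61/364086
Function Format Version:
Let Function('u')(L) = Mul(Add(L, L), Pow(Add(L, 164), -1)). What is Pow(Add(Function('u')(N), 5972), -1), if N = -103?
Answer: Rational(61, 364086) ≈ 0.00016754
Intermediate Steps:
Function('u')(L) = Mul(2, L, Pow(Add(164, L), -1)) (Function('u')(L) = Mul(Mul(2, L), Pow(Add(164, L), -1)) = Mul(2, L, Pow(Add(164, L), -1)))
Pow(Add(Function('u')(N), 5972), -1) = Pow(Add(Mul(2, -103, Pow(Add(164, -103), -1)), 5972), -1) = Pow(Add(Mul(2, -103, Pow(61, -1)), 5972), -1) = Pow(Add(Mul(2, -103, Rational(1, 61)), 5972), -1) = Pow(Add(Rational(-206, 61), 5972), -1) = Pow(Rational(364086, 61), -1) = Rational(61, 364086)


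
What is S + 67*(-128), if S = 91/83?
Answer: -711717/83 ≈ -8574.9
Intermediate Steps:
S = 91/83 (S = 91*(1/83) = 91/83 ≈ 1.0964)
S + 67*(-128) = 91/83 + 67*(-128) = 91/83 - 8576 = -711717/83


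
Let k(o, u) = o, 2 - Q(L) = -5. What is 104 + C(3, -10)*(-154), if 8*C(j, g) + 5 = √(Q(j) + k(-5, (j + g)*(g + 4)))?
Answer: 801/4 - 77*√2/4 ≈ 173.03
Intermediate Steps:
Q(L) = 7 (Q(L) = 2 - 1*(-5) = 2 + 5 = 7)
C(j, g) = -5/8 + √2/8 (C(j, g) = -5/8 + √(7 - 5)/8 = -5/8 + √2/8)
104 + C(3, -10)*(-154) = 104 + (-5/8 + √2/8)*(-154) = 104 + (385/4 - 77*√2/4) = 801/4 - 77*√2/4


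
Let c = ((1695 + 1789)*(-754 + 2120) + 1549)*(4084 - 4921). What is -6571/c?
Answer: 6571/3984700041 ≈ 1.6491e-6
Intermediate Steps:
c = -3984700041 (c = (3484*1366 + 1549)*(-837) = (4759144 + 1549)*(-837) = 4760693*(-837) = -3984700041)
-6571/c = -6571/(-3984700041) = -6571*(-1/3984700041) = 6571/3984700041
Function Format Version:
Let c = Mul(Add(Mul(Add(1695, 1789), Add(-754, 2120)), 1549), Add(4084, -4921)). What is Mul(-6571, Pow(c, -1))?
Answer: Rational(6571, 3984700041) ≈ 1.6491e-6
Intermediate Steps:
c = -3984700041 (c = Mul(Add(Mul(3484, 1366), 1549), -837) = Mul(Add(4759144, 1549), -837) = Mul(4760693, -837) = -3984700041)
Mul(-6571, Pow(c, -1)) = Mul(-6571, Pow(-3984700041, -1)) = Mul(-6571, Rational(-1, 3984700041)) = Rational(6571, 3984700041)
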